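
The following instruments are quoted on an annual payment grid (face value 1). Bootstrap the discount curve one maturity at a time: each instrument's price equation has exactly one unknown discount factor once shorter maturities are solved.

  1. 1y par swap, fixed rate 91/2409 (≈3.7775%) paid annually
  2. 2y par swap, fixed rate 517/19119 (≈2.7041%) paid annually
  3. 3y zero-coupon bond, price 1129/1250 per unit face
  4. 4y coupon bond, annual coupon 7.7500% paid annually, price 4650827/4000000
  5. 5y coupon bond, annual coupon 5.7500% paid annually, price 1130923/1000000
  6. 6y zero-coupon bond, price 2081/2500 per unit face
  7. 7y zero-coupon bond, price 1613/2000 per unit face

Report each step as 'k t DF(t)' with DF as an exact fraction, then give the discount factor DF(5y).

step 1 [1y] swap r/1=91/2409: DF=(1 − 91/2409·(0))/(1+91/2409) = 2409/2500 ≈ 0.963600
step 2 [2y] swap r/1=517/19119: DF=(1 − 517/19119·(0.963600))/(1+517/19119) = 9483/10000 ≈ 0.948300
step 3 [3y] zero: DF = P = 1129/1250 ≈ 0.903200
step 4 [4y] bond c/1=31/400: DF=(4650827/4000000 − 31/400·(0.963600+0.948300+0.903200))/(1+31/400) = 4383/5000 ≈ 0.876600
step 5 [5y] bond c/1=23/400: DF=(1130923/1000000 − 23/400·(0.963600+0.948300+0.903200+0.876600))/(1+23/400) = 8687/10000 ≈ 0.868700
step 6 [6y] zero: DF = P = 2081/2500 ≈ 0.832400
step 7 [7y] zero: DF = P = 1613/2000 ≈ 0.806500

1 1 2409/2500
2 2 9483/10000
3 3 1129/1250
4 4 4383/5000
5 5 8687/10000
6 6 2081/2500
7 7 1613/2000
DF(5y) = 8687/10000 ≈ 0.868700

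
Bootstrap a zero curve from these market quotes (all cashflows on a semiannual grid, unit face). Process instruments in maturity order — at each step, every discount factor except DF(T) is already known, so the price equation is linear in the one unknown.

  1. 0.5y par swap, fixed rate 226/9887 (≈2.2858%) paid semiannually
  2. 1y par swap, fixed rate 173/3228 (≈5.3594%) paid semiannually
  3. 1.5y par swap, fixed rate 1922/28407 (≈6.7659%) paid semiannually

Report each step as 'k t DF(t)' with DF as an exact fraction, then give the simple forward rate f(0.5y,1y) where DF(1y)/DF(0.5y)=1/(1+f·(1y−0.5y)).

1 1/2 9887/10000
2 1 9481/10000
3 3/2 9039/10000
f(0.5y,1y) = ((9887/10000)/(9481/10000) − 1)/(1/2) = 812/9481 ≈ 8.5645%

step 1 [0.5y] swap r/2=113/9887: DF=(1 − 113/9887·(0))/(1+113/9887) = 9887/10000 ≈ 0.988700
step 2 [1y] swap r/2=173/6456: DF=(1 − 173/6456·(0.988700))/(1+173/6456) = 9481/10000 ≈ 0.948100
step 3 [1.5y] swap r/2=961/28407: DF=(1 − 961/28407·(0.988700+0.948100))/(1+961/28407) = 9039/10000 ≈ 0.903900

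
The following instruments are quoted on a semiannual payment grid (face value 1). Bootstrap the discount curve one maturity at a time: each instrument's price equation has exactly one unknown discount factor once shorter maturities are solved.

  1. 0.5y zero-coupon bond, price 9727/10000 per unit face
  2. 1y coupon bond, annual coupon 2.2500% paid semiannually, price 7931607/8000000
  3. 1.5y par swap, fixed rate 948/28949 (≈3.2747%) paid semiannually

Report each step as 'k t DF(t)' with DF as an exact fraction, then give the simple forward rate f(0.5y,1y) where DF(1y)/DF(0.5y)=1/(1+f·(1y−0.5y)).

1 1/2 9727/10000
2 1 606/625
3 3/2 4763/5000
f(0.5y,1y) = ((9727/10000)/(606/625) − 1)/(1/2) = 31/4848 ≈ 0.6394%

step 1 [0.5y] zero: DF = P = 9727/10000 ≈ 0.972700
step 2 [1y] bond c/2=9/800: DF=(7931607/8000000 − 9/800·(0.972700))/(1+9/800) = 606/625 ≈ 0.969600
step 3 [1.5y] swap r/2=474/28949: DF=(1 − 474/28949·(0.972700+0.969600))/(1+474/28949) = 4763/5000 ≈ 0.952600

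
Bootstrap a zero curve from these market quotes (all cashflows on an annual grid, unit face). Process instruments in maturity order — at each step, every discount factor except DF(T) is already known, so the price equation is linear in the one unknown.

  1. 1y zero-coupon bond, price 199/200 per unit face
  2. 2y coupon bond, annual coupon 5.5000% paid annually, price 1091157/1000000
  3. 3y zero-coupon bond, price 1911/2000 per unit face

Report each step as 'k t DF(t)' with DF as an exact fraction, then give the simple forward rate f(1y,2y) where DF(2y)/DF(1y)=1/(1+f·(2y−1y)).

step 1 [1y] zero: DF = P = 199/200 ≈ 0.995000
step 2 [2y] bond c/1=11/200: DF=(1091157/1000000 − 11/200·(0.995000))/(1+11/200) = 614/625 ≈ 0.982400
step 3 [3y] zero: DF = P = 1911/2000 ≈ 0.955500

1 1 199/200
2 2 614/625
3 3 1911/2000
f(1y,2y) = ((199/200)/(614/625) − 1)/(1) = 63/4912 ≈ 1.2826%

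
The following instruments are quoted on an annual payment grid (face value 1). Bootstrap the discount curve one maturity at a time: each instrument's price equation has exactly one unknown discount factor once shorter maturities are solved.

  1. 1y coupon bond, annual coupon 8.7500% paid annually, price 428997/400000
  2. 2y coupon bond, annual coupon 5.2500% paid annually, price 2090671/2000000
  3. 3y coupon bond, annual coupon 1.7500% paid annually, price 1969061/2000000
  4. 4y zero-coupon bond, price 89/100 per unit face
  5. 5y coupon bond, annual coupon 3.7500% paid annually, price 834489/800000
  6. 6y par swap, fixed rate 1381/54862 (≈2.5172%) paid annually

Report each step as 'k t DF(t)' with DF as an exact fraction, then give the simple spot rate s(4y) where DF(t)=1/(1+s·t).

step 1 [1y] bond c/1=7/80: DF=(428997/400000 − 7/80·(0))/(1+7/80) = 4931/5000 ≈ 0.986200
step 2 [2y] bond c/1=21/400: DF=(2090671/2000000 − 21/400·(0.986200))/(1+21/400) = 118/125 ≈ 0.944000
step 3 [3y] bond c/1=7/400: DF=(1969061/2000000 − 7/400·(0.986200+0.944000))/(1+7/400) = 584/625 ≈ 0.934400
step 4 [4y] zero: DF = P = 89/100 ≈ 0.890000
step 5 [5y] bond c/1=3/80: DF=(834489/800000 − 3/80·(0.986200+0.944000+0.934400+0.890000))/(1+3/80) = 8697/10000 ≈ 0.869700
step 6 [6y] swap r/1=1381/54862: DF=(1 − 1381/54862·(0.986200+0.944000+0.934400+0.890000+0.869700))/(1+1381/54862) = 8619/10000 ≈ 0.861900

1 1 4931/5000
2 2 118/125
3 3 584/625
4 4 89/100
5 5 8697/10000
6 6 8619/10000
s(4y) = (1/(89/100) − 1)/(4) = 11/356 ≈ 3.0899%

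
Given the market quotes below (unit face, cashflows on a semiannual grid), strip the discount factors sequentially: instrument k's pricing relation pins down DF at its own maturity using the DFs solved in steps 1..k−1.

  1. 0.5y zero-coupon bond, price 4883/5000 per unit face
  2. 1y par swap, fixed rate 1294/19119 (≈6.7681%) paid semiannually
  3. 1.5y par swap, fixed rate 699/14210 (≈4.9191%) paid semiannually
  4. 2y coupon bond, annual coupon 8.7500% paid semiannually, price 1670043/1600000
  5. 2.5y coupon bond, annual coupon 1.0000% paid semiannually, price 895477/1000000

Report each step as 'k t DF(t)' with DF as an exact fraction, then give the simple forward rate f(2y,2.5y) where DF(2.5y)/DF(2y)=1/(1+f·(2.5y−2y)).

step 1 [0.5y] zero: DF = P = 4883/5000 ≈ 0.976600
step 2 [1y] swap r/2=647/19119: DF=(1 − 647/19119·(0.976600))/(1+647/19119) = 9353/10000 ≈ 0.935300
step 3 [1.5y] swap r/2=699/28420: DF=(1 − 699/28420·(0.976600+0.935300))/(1+699/28420) = 9301/10000 ≈ 0.930100
step 4 [2y] bond c/2=7/160: DF=(1670043/1600000 − 7/160·(0.976600+0.935300+0.930100))/(1+7/160) = 8809/10000 ≈ 0.880900
step 5 [2.5y] bond c/2=1/200: DF=(895477/1000000 − 1/200·(0.976600+0.935300+0.930100+0.880900))/(1+1/200) = 349/400 ≈ 0.872500

1 1/2 4883/5000
2 1 9353/10000
3 3/2 9301/10000
4 2 8809/10000
5 5/2 349/400
f(2y,2.5y) = ((8809/10000)/(349/400) − 1)/(1/2) = 168/8725 ≈ 1.9255%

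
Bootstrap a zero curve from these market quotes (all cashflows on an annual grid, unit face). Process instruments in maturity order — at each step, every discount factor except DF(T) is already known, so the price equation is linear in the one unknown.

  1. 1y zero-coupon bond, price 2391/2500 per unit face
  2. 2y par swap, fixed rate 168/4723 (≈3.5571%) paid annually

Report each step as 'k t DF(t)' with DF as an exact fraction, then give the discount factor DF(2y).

1 1 2391/2500
2 2 583/625
DF(2y) = 583/625 ≈ 0.932800

step 1 [1y] zero: DF = P = 2391/2500 ≈ 0.956400
step 2 [2y] swap r/1=168/4723: DF=(1 − 168/4723·(0.956400))/(1+168/4723) = 583/625 ≈ 0.932800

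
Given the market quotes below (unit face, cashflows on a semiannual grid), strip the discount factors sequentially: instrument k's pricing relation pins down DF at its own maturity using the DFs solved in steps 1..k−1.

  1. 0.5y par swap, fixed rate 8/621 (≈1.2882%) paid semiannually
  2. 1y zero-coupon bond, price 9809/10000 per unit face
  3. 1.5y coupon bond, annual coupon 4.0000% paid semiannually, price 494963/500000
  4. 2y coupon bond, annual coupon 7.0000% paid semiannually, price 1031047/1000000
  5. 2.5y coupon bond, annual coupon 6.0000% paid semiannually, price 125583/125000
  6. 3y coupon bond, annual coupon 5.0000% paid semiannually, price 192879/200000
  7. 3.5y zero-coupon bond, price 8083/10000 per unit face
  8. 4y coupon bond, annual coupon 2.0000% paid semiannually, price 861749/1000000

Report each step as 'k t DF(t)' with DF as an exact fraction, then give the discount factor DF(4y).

step 1 [0.5y] swap r/2=4/621: DF=(1 − 4/621·(0))/(1+4/621) = 621/625 ≈ 0.993600
step 2 [1y] zero: DF = P = 9809/10000 ≈ 0.980900
step 3 [1.5y] bond c/2=1/50: DF=(494963/500000 − 1/50·(0.993600+0.980900))/(1+1/50) = 4659/5000 ≈ 0.931800
step 4 [2y] bond c/2=7/200: DF=(1031047/1000000 − 7/200·(0.993600+0.980900+0.931800))/(1+7/200) = 8979/10000 ≈ 0.897900
step 5 [2.5y] bond c/2=3/100: DF=(125583/125000 − 3/100·(0.993600+0.980900+0.931800+0.897900))/(1+3/100) = 4323/5000 ≈ 0.864600
step 6 [3y] bond c/2=1/40: DF=(192879/200000 − 1/40·(0.993600+0.980900+0.931800+0.897900+0.864600))/(1+1/40) = 827/1000 ≈ 0.827000
step 7 [3.5y] zero: DF = P = 8083/10000 ≈ 0.808300
step 8 [4y] bond c/2=1/100: DF=(861749/1000000 − 1/100·(0.993600+0.980900+0.931800+0.897900+0.864600+0.827000+0.808300))/(1+1/100) = 1977/2500 ≈ 0.790800

1 1/2 621/625
2 1 9809/10000
3 3/2 4659/5000
4 2 8979/10000
5 5/2 4323/5000
6 3 827/1000
7 7/2 8083/10000
8 4 1977/2500
DF(4y) = 1977/2500 ≈ 0.790800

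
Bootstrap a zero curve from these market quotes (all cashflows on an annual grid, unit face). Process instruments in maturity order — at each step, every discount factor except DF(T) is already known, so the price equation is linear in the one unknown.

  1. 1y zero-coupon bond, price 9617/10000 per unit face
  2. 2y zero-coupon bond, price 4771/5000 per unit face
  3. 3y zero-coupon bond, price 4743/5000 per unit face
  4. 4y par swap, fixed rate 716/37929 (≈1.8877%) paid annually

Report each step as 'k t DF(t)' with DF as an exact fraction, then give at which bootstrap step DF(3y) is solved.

step 1 [1y] zero: DF = P = 9617/10000 ≈ 0.961700
step 2 [2y] zero: DF = P = 4771/5000 ≈ 0.954200
step 3 [3y] zero: DF = P = 4743/5000 ≈ 0.948600
step 4 [4y] swap r/1=716/37929: DF=(1 − 716/37929·(0.961700+0.954200+0.948600))/(1+716/37929) = 2321/2500 ≈ 0.928400

1 1 9617/10000
2 2 4771/5000
3 3 4743/5000
4 4 2321/2500
DF(3y) is solved at step 3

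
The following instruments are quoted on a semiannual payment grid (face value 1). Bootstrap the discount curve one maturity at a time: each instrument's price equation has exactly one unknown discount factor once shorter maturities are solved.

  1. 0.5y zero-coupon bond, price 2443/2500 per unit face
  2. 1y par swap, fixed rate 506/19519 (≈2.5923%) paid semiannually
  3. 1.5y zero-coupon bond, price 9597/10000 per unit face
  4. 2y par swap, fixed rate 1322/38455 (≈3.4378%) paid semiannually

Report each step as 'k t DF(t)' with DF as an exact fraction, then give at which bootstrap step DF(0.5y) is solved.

step 1 [0.5y] zero: DF = P = 2443/2500 ≈ 0.977200
step 2 [1y] swap r/2=253/19519: DF=(1 − 253/19519·(0.977200))/(1+253/19519) = 9747/10000 ≈ 0.974700
step 3 [1.5y] zero: DF = P = 9597/10000 ≈ 0.959700
step 4 [2y] swap r/2=661/38455: DF=(1 − 661/38455·(0.977200+0.974700+0.959700))/(1+661/38455) = 9339/10000 ≈ 0.933900

1 1/2 2443/2500
2 1 9747/10000
3 3/2 9597/10000
4 2 9339/10000
DF(0.5y) is solved at step 1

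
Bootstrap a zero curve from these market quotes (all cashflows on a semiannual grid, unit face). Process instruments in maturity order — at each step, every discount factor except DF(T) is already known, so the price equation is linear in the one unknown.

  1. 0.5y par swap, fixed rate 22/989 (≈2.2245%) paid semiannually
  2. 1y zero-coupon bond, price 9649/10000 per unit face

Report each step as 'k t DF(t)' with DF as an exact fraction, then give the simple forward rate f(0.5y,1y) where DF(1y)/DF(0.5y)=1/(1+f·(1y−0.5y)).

1 1/2 989/1000
2 1 9649/10000
f(0.5y,1y) = ((989/1000)/(9649/10000) − 1)/(1/2) = 482/9649 ≈ 4.9953%

step 1 [0.5y] swap r/2=11/989: DF=(1 − 11/989·(0))/(1+11/989) = 989/1000 ≈ 0.989000
step 2 [1y] zero: DF = P = 9649/10000 ≈ 0.964900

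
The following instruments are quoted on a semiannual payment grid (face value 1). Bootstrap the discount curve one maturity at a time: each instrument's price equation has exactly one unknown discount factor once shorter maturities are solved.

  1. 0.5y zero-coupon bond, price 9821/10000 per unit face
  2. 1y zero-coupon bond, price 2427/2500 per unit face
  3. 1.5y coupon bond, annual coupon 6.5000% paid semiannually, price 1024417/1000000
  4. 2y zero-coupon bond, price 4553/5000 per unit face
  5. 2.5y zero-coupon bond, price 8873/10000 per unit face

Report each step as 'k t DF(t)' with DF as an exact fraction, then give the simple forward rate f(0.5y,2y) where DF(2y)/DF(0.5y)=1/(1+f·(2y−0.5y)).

step 1 [0.5y] zero: DF = P = 9821/10000 ≈ 0.982100
step 2 [1y] zero: DF = P = 2427/2500 ≈ 0.970800
step 3 [1.5y] bond c/2=13/400: DF=(1024417/1000000 − 13/400·(0.982100+0.970800))/(1+13/400) = 9307/10000 ≈ 0.930700
step 4 [2y] zero: DF = P = 4553/5000 ≈ 0.910600
step 5 [2.5y] zero: DF = P = 8873/10000 ≈ 0.887300

1 1/2 9821/10000
2 1 2427/2500
3 3/2 9307/10000
4 2 4553/5000
5 5/2 8873/10000
f(0.5y,2y) = ((9821/10000)/(4553/5000) − 1)/(3/2) = 715/13659 ≈ 5.2346%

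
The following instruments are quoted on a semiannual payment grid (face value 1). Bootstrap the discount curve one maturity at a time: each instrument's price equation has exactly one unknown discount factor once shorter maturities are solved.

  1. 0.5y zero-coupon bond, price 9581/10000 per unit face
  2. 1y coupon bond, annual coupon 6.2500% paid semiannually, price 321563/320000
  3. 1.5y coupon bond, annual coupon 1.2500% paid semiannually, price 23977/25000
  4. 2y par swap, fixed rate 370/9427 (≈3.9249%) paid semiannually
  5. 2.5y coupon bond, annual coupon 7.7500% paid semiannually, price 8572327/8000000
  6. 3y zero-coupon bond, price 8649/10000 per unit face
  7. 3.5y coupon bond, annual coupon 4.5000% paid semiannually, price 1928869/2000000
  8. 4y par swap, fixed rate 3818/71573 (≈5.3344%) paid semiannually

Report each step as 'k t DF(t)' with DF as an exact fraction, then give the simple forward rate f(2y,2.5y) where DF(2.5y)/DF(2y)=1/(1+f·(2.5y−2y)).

step 1 [0.5y] zero: DF = P = 9581/10000 ≈ 0.958100
step 2 [1y] bond c/2=1/32: DF=(321563/320000 − 1/32·(0.958100))/(1+1/32) = 4727/5000 ≈ 0.945400
step 3 [1.5y] bond c/2=1/160: DF=(23977/25000 − 1/160·(0.958100+0.945400))/(1+1/160) = 9413/10000 ≈ 0.941300
step 4 [2y] swap r/2=185/9427: DF=(1 − 185/9427·(0.958100+0.945400+0.941300))/(1+185/9427) = 463/500 ≈ 0.926000
step 5 [2.5y] bond c/2=31/800: DF=(8572327/8000000 − 31/800·(0.958100+0.945400+0.941300+0.926000))/(1+31/800) = 8909/10000 ≈ 0.890900
step 6 [3y] zero: DF = P = 8649/10000 ≈ 0.864900
step 7 [3.5y] bond c/2=9/400: DF=(1928869/2000000 − 9/400·(0.958100+0.945400+0.941300+0.926000+0.890900+0.864900))/(1+9/400) = 1027/1250 ≈ 0.821600
step 8 [4y] swap r/2=1909/71573: DF=(1 − 1909/71573·(0.958100+0.945400+0.941300+0.926000+0.890900+0.864900+0.821600))/(1+1909/71573) = 8091/10000 ≈ 0.809100

1 1/2 9581/10000
2 1 4727/5000
3 3/2 9413/10000
4 2 463/500
5 5/2 8909/10000
6 3 8649/10000
7 7/2 1027/1250
8 4 8091/10000
f(2y,2.5y) = ((463/500)/(8909/10000) − 1)/(1/2) = 702/8909 ≈ 7.8797%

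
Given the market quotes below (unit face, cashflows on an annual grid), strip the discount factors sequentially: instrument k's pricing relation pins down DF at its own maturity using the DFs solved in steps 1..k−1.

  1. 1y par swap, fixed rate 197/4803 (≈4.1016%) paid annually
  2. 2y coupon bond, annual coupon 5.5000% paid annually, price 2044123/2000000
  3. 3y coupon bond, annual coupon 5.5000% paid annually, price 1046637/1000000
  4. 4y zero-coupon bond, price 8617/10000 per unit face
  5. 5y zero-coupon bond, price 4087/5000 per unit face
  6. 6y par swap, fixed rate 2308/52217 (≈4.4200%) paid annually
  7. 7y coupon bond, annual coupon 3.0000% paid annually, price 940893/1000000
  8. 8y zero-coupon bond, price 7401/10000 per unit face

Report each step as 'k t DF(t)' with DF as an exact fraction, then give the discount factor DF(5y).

step 1 [1y] swap r/1=197/4803: DF=(1 − 197/4803·(0))/(1+197/4803) = 4803/5000 ≈ 0.960600
step 2 [2y] bond c/1=11/200: DF=(2044123/2000000 − 11/200·(0.960600))/(1+11/200) = 9187/10000 ≈ 0.918700
step 3 [3y] bond c/1=11/200: DF=(1046637/1000000 − 11/200·(0.960600+0.918700))/(1+11/200) = 8941/10000 ≈ 0.894100
step 4 [4y] zero: DF = P = 8617/10000 ≈ 0.861700
step 5 [5y] zero: DF = P = 4087/5000 ≈ 0.817400
step 6 [6y] swap r/1=2308/52217: DF=(1 − 2308/52217·(0.960600+0.918700+0.894100+0.861700+0.817400))/(1+2308/52217) = 1923/2500 ≈ 0.769200
step 7 [7y] bond c/1=3/100: DF=(940893/1000000 − 3/100·(0.960600+0.918700+0.894100+0.861700+0.817400+0.769200))/(1+3/100) = 3807/5000 ≈ 0.761400
step 8 [8y] zero: DF = P = 7401/10000 ≈ 0.740100

1 1 4803/5000
2 2 9187/10000
3 3 8941/10000
4 4 8617/10000
5 5 4087/5000
6 6 1923/2500
7 7 3807/5000
8 8 7401/10000
DF(5y) = 4087/5000 ≈ 0.817400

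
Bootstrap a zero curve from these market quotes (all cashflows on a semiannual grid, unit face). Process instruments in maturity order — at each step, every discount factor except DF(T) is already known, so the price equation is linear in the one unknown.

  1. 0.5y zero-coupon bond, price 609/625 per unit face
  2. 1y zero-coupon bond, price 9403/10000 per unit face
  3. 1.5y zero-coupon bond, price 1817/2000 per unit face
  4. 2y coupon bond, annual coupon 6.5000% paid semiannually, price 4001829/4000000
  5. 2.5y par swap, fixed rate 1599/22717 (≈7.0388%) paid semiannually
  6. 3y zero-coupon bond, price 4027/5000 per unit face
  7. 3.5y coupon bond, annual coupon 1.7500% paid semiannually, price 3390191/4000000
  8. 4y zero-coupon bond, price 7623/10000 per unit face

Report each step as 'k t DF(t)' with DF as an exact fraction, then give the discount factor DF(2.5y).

1 1/2 609/625
2 1 9403/10000
3 3/2 1817/2000
4 2 8801/10000
5 5/2 8401/10000
6 3 4027/5000
7 7/2 3969/5000
8 4 7623/10000
DF(2.5y) = 8401/10000 ≈ 0.840100

step 1 [0.5y] zero: DF = P = 609/625 ≈ 0.974400
step 2 [1y] zero: DF = P = 9403/10000 ≈ 0.940300
step 3 [1.5y] zero: DF = P = 1817/2000 ≈ 0.908500
step 4 [2y] bond c/2=13/400: DF=(4001829/4000000 − 13/400·(0.974400+0.940300+0.908500))/(1+13/400) = 8801/10000 ≈ 0.880100
step 5 [2.5y] swap r/2=1599/45434: DF=(1 − 1599/45434·(0.974400+0.940300+0.908500+0.880100))/(1+1599/45434) = 8401/10000 ≈ 0.840100
step 6 [3y] zero: DF = P = 4027/5000 ≈ 0.805400
step 7 [3.5y] bond c/2=7/800: DF=(3390191/4000000 − 7/800·(0.974400+0.940300+0.908500+0.880100+0.840100+0.805400))/(1+7/800) = 3969/5000 ≈ 0.793800
step 8 [4y] zero: DF = P = 7623/10000 ≈ 0.762300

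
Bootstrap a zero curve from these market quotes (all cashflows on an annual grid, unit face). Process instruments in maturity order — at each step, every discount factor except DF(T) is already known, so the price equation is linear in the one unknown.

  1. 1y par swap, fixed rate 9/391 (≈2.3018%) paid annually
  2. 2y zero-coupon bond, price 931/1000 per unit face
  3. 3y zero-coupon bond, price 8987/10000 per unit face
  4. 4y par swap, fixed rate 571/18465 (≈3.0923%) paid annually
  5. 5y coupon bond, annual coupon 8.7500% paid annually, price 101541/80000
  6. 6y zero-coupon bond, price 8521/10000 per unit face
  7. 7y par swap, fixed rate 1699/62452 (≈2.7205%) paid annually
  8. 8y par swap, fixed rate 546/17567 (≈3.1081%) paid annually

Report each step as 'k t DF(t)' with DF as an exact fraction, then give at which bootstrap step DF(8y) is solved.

step 1 [1y] swap r/1=9/391: DF=(1 − 9/391·(0))/(1+9/391) = 391/400 ≈ 0.977500
step 2 [2y] zero: DF = P = 931/1000 ≈ 0.931000
step 3 [3y] zero: DF = P = 8987/10000 ≈ 0.898700
step 4 [4y] swap r/1=571/18465: DF=(1 − 571/18465·(0.977500+0.931000+0.898700))/(1+571/18465) = 4429/5000 ≈ 0.885800
step 5 [5y] bond c/1=7/80: DF=(101541/80000 − 7/80·(0.977500+0.931000+0.898700+0.885800))/(1+7/80) = 87/100 ≈ 0.870000
step 6 [6y] zero: DF = P = 8521/10000 ≈ 0.852100
step 7 [7y] swap r/1=1699/62452: DF=(1 − 1699/62452·(0.977500+0.931000+0.898700+0.885800+0.870000+0.852100))/(1+1699/62452) = 8301/10000 ≈ 0.830100
step 8 [8y] swap r/1=546/17567: DF=(1 − 546/17567·(0.977500+0.931000+0.898700+0.885800+0.870000+0.852100+0.830100))/(1+546/17567) = 977/1250 ≈ 0.781600

1 1 391/400
2 2 931/1000
3 3 8987/10000
4 4 4429/5000
5 5 87/100
6 6 8521/10000
7 7 8301/10000
8 8 977/1250
DF(8y) is solved at step 8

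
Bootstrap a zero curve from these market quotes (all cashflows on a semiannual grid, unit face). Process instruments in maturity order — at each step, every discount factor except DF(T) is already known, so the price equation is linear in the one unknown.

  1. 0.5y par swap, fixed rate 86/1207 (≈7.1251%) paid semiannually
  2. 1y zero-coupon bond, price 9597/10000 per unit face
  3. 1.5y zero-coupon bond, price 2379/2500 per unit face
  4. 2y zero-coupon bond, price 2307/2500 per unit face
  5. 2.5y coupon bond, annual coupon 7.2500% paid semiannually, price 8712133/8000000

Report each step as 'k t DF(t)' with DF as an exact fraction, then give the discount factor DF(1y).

1 1/2 1207/1250
2 1 9597/10000
3 3/2 2379/2500
4 2 2307/2500
5 5/2 459/500
DF(1y) = 9597/10000 ≈ 0.959700

step 1 [0.5y] swap r/2=43/1207: DF=(1 − 43/1207·(0))/(1+43/1207) = 1207/1250 ≈ 0.965600
step 2 [1y] zero: DF = P = 9597/10000 ≈ 0.959700
step 3 [1.5y] zero: DF = P = 2379/2500 ≈ 0.951600
step 4 [2y] zero: DF = P = 2307/2500 ≈ 0.922800
step 5 [2.5y] bond c/2=29/800: DF=(8712133/8000000 − 29/800·(0.965600+0.959700+0.951600+0.922800))/(1+29/800) = 459/500 ≈ 0.918000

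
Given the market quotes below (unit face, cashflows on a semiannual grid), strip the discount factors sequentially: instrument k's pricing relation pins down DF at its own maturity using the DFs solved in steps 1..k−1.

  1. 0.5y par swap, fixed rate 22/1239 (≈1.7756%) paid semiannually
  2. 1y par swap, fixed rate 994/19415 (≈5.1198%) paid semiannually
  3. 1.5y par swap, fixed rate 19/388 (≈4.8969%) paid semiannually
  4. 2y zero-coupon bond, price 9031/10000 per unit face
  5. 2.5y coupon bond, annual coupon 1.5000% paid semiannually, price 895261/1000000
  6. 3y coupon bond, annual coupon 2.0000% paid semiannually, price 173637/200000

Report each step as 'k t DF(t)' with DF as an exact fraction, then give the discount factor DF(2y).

step 1 [0.5y] swap r/2=11/1239: DF=(1 − 11/1239·(0))/(1+11/1239) = 1239/1250 ≈ 0.991200
step 2 [1y] swap r/2=497/19415: DF=(1 − 497/19415·(0.991200))/(1+497/19415) = 9503/10000 ≈ 0.950300
step 3 [1.5y] swap r/2=19/776: DF=(1 − 19/776·(0.991200+0.950300))/(1+19/776) = 9297/10000 ≈ 0.929700
step 4 [2y] zero: DF = P = 9031/10000 ≈ 0.903100
step 5 [2.5y] bond c/2=3/400: DF=(895261/1000000 − 3/400·(0.991200+0.950300+0.929700+0.903100))/(1+3/400) = 1721/2000 ≈ 0.860500
step 6 [3y] bond c/2=1/100: DF=(173637/200000 − 1/100·(0.991200+0.950300+0.929700+0.903100+0.860500))/(1+1/100) = 8137/10000 ≈ 0.813700

1 1/2 1239/1250
2 1 9503/10000
3 3/2 9297/10000
4 2 9031/10000
5 5/2 1721/2000
6 3 8137/10000
DF(2y) = 9031/10000 ≈ 0.903100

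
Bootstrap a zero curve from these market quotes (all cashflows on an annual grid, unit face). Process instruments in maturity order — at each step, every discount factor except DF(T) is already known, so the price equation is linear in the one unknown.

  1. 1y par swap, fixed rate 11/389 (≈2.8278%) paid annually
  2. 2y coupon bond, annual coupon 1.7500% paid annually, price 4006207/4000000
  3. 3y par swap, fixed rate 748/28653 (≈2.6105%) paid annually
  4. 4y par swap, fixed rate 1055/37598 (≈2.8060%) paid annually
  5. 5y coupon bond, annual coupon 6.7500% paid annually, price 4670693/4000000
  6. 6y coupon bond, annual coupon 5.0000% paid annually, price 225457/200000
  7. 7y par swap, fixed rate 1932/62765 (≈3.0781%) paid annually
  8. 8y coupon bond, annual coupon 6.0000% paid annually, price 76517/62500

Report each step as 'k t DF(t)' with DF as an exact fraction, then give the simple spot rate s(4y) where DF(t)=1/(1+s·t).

step 1 [1y] swap r/1=11/389: DF=(1 − 11/389·(0))/(1+11/389) = 389/400 ≈ 0.972500
step 2 [2y] bond c/1=7/400: DF=(4006207/4000000 − 7/400·(0.972500))/(1+7/400) = 2419/2500 ≈ 0.967600
step 3 [3y] swap r/1=748/28653: DF=(1 − 748/28653·(0.972500+0.967600))/(1+748/28653) = 2313/2500 ≈ 0.925200
step 4 [4y] swap r/1=1055/37598: DF=(1 − 1055/37598·(0.972500+0.967600+0.925200))/(1+1055/37598) = 1789/2000 ≈ 0.894500
step 5 [5y] bond c/1=27/400: DF=(4670693/4000000 − 27/400·(0.972500+0.967600+0.925200+0.894500))/(1+27/400) = 8561/10000 ≈ 0.856100
step 6 [6y] bond c/1=1/20: DF=(225457/200000 − 1/20·(0.972500+0.967600+0.925200+0.894500+0.856100))/(1+1/20) = 4269/5000 ≈ 0.853800
step 7 [7y] swap r/1=1932/62765: DF=(1 − 1932/62765·(0.972500+0.967600+0.925200+0.894500+0.856100+0.853800))/(1+1932/62765) = 2017/2500 ≈ 0.806800
step 8 [8y] bond c/1=3/50: DF=(76517/62500 − 3/50·(0.972500+0.967600+0.925200+0.894500+0.856100+0.853800+0.806800))/(1+3/50) = 7997/10000 ≈ 0.799700

1 1 389/400
2 2 2419/2500
3 3 2313/2500
4 4 1789/2000
5 5 8561/10000
6 6 4269/5000
7 7 2017/2500
8 8 7997/10000
s(4y) = (1/(1789/2000) − 1)/(4) = 211/7156 ≈ 2.9486%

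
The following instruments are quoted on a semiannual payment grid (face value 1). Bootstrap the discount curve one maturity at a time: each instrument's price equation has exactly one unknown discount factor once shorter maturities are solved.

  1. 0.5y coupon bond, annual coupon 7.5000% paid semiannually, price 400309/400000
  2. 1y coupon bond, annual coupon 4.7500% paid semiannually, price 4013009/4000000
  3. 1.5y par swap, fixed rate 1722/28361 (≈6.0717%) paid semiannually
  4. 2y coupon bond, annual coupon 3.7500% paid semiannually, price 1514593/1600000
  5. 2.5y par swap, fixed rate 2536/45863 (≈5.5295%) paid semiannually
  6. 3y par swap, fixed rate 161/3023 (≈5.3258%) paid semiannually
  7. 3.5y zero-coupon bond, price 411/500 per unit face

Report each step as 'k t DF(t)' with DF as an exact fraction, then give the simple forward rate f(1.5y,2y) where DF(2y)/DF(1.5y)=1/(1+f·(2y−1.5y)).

1 1/2 4823/5000
2 1 1197/1250
3 3/2 9139/10000
4 2 877/1000
5 5/2 2183/2500
6 3 8551/10000
7 7/2 411/500
f(1.5y,2y) = ((9139/10000)/(877/1000) − 1)/(1/2) = 369/4385 ≈ 8.4151%

step 1 [0.5y] bond c/2=3/80: DF=(400309/400000 − 3/80·(0))/(1+3/80) = 4823/5000 ≈ 0.964600
step 2 [1y] bond c/2=19/800: DF=(4013009/4000000 − 19/800·(0.964600))/(1+19/800) = 1197/1250 ≈ 0.957600
step 3 [1.5y] swap r/2=861/28361: DF=(1 − 861/28361·(0.964600+0.957600))/(1+861/28361) = 9139/10000 ≈ 0.913900
step 4 [2y] bond c/2=3/160: DF=(1514593/1600000 − 3/160·(0.964600+0.957600+0.913900))/(1+3/160) = 877/1000 ≈ 0.877000
step 5 [2.5y] swap r/2=1268/45863: DF=(1 − 1268/45863·(0.964600+0.957600+0.913900+0.877000))/(1+1268/45863) = 2183/2500 ≈ 0.873200
step 6 [3y] swap r/2=161/6046: DF=(1 − 161/6046·(0.964600+0.957600+0.913900+0.877000+0.873200))/(1+161/6046) = 8551/10000 ≈ 0.855100
step 7 [3.5y] zero: DF = P = 411/500 ≈ 0.822000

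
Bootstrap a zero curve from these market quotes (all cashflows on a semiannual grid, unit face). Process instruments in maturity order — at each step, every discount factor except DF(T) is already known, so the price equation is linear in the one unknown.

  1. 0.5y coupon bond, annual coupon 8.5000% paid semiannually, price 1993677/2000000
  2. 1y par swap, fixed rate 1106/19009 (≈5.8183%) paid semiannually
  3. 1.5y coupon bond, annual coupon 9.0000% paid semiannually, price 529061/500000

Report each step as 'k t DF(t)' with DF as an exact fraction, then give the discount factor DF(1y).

step 1 [0.5y] bond c/2=17/400: DF=(1993677/2000000 − 17/400·(0))/(1+17/400) = 4781/5000 ≈ 0.956200
step 2 [1y] swap r/2=553/19009: DF=(1 − 553/19009·(0.956200))/(1+553/19009) = 9447/10000 ≈ 0.944700
step 3 [1.5y] bond c/2=9/200: DF=(529061/500000 − 9/200·(0.956200+0.944700))/(1+9/200) = 9307/10000 ≈ 0.930700

1 1/2 4781/5000
2 1 9447/10000
3 3/2 9307/10000
DF(1y) = 9447/10000 ≈ 0.944700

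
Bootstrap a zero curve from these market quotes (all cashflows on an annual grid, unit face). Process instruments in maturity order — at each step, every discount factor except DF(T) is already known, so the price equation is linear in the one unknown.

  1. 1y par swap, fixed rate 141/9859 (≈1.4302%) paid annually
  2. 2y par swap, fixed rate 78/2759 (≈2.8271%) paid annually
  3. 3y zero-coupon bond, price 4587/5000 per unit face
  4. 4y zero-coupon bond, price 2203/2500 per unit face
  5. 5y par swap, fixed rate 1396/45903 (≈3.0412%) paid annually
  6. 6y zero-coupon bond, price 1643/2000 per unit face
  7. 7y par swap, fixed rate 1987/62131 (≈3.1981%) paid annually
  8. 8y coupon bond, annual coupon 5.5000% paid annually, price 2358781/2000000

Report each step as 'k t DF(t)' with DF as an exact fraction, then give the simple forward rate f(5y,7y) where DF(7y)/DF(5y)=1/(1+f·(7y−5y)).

1 1 9859/10000
2 2 4727/5000
3 3 4587/5000
4 4 2203/2500
5 5 2151/2500
6 6 1643/2000
7 7 8013/10000
8 8 397/500
f(5y,7y) = ((2151/2500)/(8013/10000) − 1)/(2) = 197/5342 ≈ 3.6878%

step 1 [1y] swap r/1=141/9859: DF=(1 − 141/9859·(0))/(1+141/9859) = 9859/10000 ≈ 0.985900
step 2 [2y] swap r/1=78/2759: DF=(1 − 78/2759·(0.985900))/(1+78/2759) = 4727/5000 ≈ 0.945400
step 3 [3y] zero: DF = P = 4587/5000 ≈ 0.917400
step 4 [4y] zero: DF = P = 2203/2500 ≈ 0.881200
step 5 [5y] swap r/1=1396/45903: DF=(1 − 1396/45903·(0.985900+0.945400+0.917400+0.881200))/(1+1396/45903) = 2151/2500 ≈ 0.860400
step 6 [6y] zero: DF = P = 1643/2000 ≈ 0.821500
step 7 [7y] swap r/1=1987/62131: DF=(1 − 1987/62131·(0.985900+0.945400+0.917400+0.881200+0.860400+0.821500))/(1+1987/62131) = 8013/10000 ≈ 0.801300
step 8 [8y] bond c/1=11/200: DF=(2358781/2000000 − 11/200·(0.985900+0.945400+0.917400+0.881200+0.860400+0.821500+0.801300))/(1+11/200) = 397/500 ≈ 0.794000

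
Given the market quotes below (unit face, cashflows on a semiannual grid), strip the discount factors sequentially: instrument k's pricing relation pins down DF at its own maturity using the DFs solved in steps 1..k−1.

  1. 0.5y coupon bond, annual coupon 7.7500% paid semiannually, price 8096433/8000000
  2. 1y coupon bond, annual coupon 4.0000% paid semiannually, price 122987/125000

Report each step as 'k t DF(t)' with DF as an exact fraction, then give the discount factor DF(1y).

1 1/2 9743/10000
2 1 1891/2000
DF(1y) = 1891/2000 ≈ 0.945500

step 1 [0.5y] bond c/2=31/800: DF=(8096433/8000000 − 31/800·(0))/(1+31/800) = 9743/10000 ≈ 0.974300
step 2 [1y] bond c/2=1/50: DF=(122987/125000 − 1/50·(0.974300))/(1+1/50) = 1891/2000 ≈ 0.945500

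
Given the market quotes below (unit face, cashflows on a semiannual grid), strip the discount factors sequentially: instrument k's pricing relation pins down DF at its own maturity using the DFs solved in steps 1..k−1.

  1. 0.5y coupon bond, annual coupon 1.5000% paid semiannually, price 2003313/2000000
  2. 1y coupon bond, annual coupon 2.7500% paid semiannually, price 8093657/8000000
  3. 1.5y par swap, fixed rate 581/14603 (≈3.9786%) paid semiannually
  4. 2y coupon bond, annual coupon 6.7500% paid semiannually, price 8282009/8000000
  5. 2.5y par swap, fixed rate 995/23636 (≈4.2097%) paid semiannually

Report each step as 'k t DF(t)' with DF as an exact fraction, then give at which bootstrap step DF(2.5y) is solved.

1 1/2 4971/5000
2 1 1969/2000
3 3/2 9419/10000
4 2 9061/10000
5 5/2 1801/2000
DF(2.5y) is solved at step 5

step 1 [0.5y] bond c/2=3/400: DF=(2003313/2000000 − 3/400·(0))/(1+3/400) = 4971/5000 ≈ 0.994200
step 2 [1y] bond c/2=11/800: DF=(8093657/8000000 − 11/800·(0.994200))/(1+11/800) = 1969/2000 ≈ 0.984500
step 3 [1.5y] swap r/2=581/29206: DF=(1 − 581/29206·(0.994200+0.984500))/(1+581/29206) = 9419/10000 ≈ 0.941900
step 4 [2y] bond c/2=27/800: DF=(8282009/8000000 − 27/800·(0.994200+0.984500+0.941900))/(1+27/800) = 9061/10000 ≈ 0.906100
step 5 [2.5y] swap r/2=995/47272: DF=(1 − 995/47272·(0.994200+0.984500+0.941900+0.906100))/(1+995/47272) = 1801/2000 ≈ 0.900500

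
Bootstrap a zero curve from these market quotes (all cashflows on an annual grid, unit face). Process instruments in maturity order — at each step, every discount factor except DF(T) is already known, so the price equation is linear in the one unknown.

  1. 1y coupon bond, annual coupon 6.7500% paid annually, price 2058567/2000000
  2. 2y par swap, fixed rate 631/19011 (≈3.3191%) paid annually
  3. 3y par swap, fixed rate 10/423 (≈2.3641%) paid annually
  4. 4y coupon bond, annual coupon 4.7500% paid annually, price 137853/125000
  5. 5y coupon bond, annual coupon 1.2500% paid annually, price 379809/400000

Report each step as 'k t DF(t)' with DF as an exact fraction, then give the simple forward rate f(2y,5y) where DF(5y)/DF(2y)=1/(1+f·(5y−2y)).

step 1 [1y] bond c/1=27/400: DF=(2058567/2000000 − 27/400·(0))/(1+27/400) = 4821/5000 ≈ 0.964200
step 2 [2y] swap r/1=631/19011: DF=(1 − 631/19011·(0.964200))/(1+631/19011) = 9369/10000 ≈ 0.936900
step 3 [3y] swap r/1=10/423: DF=(1 − 10/423·(0.964200+0.936900))/(1+10/423) = 933/1000 ≈ 0.933000
step 4 [4y] bond c/1=19/400: DF=(137853/125000 − 19/400·(0.964200+0.936900+0.933000))/(1+19/400) = 9243/10000 ≈ 0.924300
step 5 [5y] bond c/1=1/80: DF=(379809/400000 − 1/80·(0.964200+0.936900+0.933000+0.924300))/(1+1/80) = 4457/5000 ≈ 0.891400

1 1 4821/5000
2 2 9369/10000
3 3 933/1000
4 4 9243/10000
5 5 4457/5000
f(2y,5y) = ((9369/10000)/(4457/5000) − 1)/(3) = 455/26742 ≈ 1.7014%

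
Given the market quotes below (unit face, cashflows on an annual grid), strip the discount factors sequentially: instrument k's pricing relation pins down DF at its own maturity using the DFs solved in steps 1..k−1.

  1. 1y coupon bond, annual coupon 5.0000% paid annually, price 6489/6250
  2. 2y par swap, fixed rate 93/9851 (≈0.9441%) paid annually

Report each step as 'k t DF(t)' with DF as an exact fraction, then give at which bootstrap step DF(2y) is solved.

1 1 618/625
2 2 4907/5000
DF(2y) is solved at step 2

step 1 [1y] bond c/1=1/20: DF=(6489/6250 − 1/20·(0))/(1+1/20) = 618/625 ≈ 0.988800
step 2 [2y] swap r/1=93/9851: DF=(1 − 93/9851·(0.988800))/(1+93/9851) = 4907/5000 ≈ 0.981400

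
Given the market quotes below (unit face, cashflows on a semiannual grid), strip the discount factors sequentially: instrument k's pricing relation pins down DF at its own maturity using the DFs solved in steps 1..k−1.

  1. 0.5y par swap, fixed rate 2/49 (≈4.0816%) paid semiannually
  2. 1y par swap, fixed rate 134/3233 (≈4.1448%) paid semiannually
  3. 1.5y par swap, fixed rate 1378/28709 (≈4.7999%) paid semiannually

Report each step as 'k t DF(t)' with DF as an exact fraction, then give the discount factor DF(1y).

1 1/2 49/50
2 1 4799/5000
3 3/2 9311/10000
DF(1y) = 4799/5000 ≈ 0.959800

step 1 [0.5y] swap r/2=1/49: DF=(1 − 1/49·(0))/(1+1/49) = 49/50 ≈ 0.980000
step 2 [1y] swap r/2=67/3233: DF=(1 − 67/3233·(0.980000))/(1+67/3233) = 4799/5000 ≈ 0.959800
step 3 [1.5y] swap r/2=689/28709: DF=(1 − 689/28709·(0.980000+0.959800))/(1+689/28709) = 9311/10000 ≈ 0.931100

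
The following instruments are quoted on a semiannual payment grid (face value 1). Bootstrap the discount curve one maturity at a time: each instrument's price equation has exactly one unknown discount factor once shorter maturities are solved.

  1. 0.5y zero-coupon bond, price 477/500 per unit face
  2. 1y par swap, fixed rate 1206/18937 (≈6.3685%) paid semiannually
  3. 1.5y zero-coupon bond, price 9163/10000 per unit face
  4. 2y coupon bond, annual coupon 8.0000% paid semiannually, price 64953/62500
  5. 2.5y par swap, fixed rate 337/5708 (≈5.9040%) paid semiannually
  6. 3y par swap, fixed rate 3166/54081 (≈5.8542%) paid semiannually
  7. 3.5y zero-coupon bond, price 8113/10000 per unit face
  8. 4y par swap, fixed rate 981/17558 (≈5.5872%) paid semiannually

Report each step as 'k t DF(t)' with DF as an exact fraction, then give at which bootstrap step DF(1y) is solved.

1 1/2 477/500
2 1 9397/10000
3 3/2 9163/10000
4 2 557/625
5 5/2 2163/2500
6 3 8417/10000
7 7/2 8113/10000
8 4 4019/5000
DF(1y) is solved at step 2

step 1 [0.5y] zero: DF = P = 477/500 ≈ 0.954000
step 2 [1y] swap r/2=603/18937: DF=(1 − 603/18937·(0.954000))/(1+603/18937) = 9397/10000 ≈ 0.939700
step 3 [1.5y] zero: DF = P = 9163/10000 ≈ 0.916300
step 4 [2y] bond c/2=1/25: DF=(64953/62500 − 1/25·(0.954000+0.939700+0.916300))/(1+1/25) = 557/625 ≈ 0.891200
step 5 [2.5y] swap r/2=337/11416: DF=(1 − 337/11416·(0.954000+0.939700+0.916300+0.891200))/(1+337/11416) = 2163/2500 ≈ 0.865200
step 6 [3y] swap r/2=1583/54081: DF=(1 − 1583/54081·(0.954000+0.939700+0.916300+0.891200+0.865200))/(1+1583/54081) = 8417/10000 ≈ 0.841700
step 7 [3.5y] zero: DF = P = 8113/10000 ≈ 0.811300
step 8 [4y] swap r/2=981/35116: DF=(1 − 981/35116·(0.954000+0.939700+0.916300+0.891200+0.865200+0.841700+0.811300))/(1+981/35116) = 4019/5000 ≈ 0.803800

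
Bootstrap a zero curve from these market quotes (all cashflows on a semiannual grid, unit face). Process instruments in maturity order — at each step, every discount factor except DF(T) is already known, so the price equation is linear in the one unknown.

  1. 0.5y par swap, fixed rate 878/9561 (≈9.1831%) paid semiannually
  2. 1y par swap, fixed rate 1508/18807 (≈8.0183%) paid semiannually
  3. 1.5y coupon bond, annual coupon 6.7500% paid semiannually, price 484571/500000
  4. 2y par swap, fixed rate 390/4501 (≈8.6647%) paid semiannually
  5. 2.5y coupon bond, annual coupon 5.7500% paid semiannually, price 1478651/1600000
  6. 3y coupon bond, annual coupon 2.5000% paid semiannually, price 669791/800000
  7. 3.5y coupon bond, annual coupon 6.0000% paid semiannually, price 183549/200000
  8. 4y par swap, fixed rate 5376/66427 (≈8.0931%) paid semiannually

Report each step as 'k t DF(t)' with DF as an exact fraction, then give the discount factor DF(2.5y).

1 1/2 9561/10000
2 1 4623/5000
3 3/2 8761/10000
4 2 211/250
5 5/2 7977/10000
6 3 3863/5000
7 7/2 1851/2500
8 4 457/625
DF(2.5y) = 7977/10000 ≈ 0.797700

step 1 [0.5y] swap r/2=439/9561: DF=(1 − 439/9561·(0))/(1+439/9561) = 9561/10000 ≈ 0.956100
step 2 [1y] swap r/2=754/18807: DF=(1 − 754/18807·(0.956100))/(1+754/18807) = 4623/5000 ≈ 0.924600
step 3 [1.5y] bond c/2=27/800: DF=(484571/500000 − 27/800·(0.956100+0.924600))/(1+27/800) = 8761/10000 ≈ 0.876100
step 4 [2y] swap r/2=195/4501: DF=(1 − 195/4501·(0.956100+0.924600+0.876100))/(1+195/4501) = 211/250 ≈ 0.844000
step 5 [2.5y] bond c/2=23/800: DF=(1478651/1600000 − 23/800·(0.956100+0.924600+0.876100+0.844000))/(1+23/800) = 7977/10000 ≈ 0.797700
step 6 [3y] bond c/2=1/80: DF=(669791/800000 − 1/80·(0.956100+0.924600+0.876100+0.844000+0.797700))/(1+1/80) = 3863/5000 ≈ 0.772600
step 7 [3.5y] bond c/2=3/100: DF=(183549/200000 − 3/100·(0.956100+0.924600+0.876100+0.844000+0.797700+0.772600))/(1+3/100) = 1851/2500 ≈ 0.740400
step 8 [4y] swap r/2=2688/66427: DF=(1 − 2688/66427·(0.956100+0.924600+0.876100+0.844000+0.797700+0.772600+0.740400))/(1+2688/66427) = 457/625 ≈ 0.731200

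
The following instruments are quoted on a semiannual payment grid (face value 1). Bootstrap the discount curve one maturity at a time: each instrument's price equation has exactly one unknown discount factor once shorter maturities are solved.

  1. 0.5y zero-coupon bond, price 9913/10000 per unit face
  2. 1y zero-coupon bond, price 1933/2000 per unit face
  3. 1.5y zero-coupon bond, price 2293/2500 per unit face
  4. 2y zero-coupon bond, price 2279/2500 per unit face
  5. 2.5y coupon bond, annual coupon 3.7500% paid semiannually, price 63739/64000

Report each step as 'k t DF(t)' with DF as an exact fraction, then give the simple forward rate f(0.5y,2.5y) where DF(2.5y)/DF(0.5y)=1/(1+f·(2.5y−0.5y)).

1 1/2 9913/10000
2 1 1933/2000
3 3/2 2293/2500
4 2 2279/2500
5 5/2 9079/10000
f(0.5y,2.5y) = ((9913/10000)/(9079/10000) − 1)/(2) = 417/9079 ≈ 4.5930%

step 1 [0.5y] zero: DF = P = 9913/10000 ≈ 0.991300
step 2 [1y] zero: DF = P = 1933/2000 ≈ 0.966500
step 3 [1.5y] zero: DF = P = 2293/2500 ≈ 0.917200
step 4 [2y] zero: DF = P = 2279/2500 ≈ 0.911600
step 5 [2.5y] bond c/2=3/160: DF=(63739/64000 − 3/160·(0.991300+0.966500+0.917200+0.911600))/(1+3/160) = 9079/10000 ≈ 0.907900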